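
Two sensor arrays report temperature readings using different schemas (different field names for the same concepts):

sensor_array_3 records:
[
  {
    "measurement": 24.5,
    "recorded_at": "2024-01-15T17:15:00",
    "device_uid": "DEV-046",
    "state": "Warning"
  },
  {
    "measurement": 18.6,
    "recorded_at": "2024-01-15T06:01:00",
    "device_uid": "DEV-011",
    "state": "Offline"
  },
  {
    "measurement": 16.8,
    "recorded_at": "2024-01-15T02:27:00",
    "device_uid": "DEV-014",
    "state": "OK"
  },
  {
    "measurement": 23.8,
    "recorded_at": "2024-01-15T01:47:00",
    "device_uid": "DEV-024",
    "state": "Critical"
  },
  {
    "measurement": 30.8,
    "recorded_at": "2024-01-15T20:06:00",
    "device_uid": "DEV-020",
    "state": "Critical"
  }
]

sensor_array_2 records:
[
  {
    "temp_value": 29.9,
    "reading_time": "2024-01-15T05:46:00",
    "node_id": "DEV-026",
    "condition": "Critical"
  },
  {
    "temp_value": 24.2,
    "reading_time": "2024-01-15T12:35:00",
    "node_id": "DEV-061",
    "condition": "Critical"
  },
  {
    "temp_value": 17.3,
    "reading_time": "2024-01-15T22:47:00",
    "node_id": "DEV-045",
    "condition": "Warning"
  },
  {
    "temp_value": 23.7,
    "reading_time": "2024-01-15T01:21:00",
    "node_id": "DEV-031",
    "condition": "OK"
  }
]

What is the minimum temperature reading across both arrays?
16.8

Schema mapping: "measurement" (sensor_array_3) = "temp_value" (sensor_array_2) = temperature reading

Minimum in sensor_array_3: 16.8
Minimum in sensor_array_2: 17.3

Overall minimum: min(16.8, 17.3) = 16.8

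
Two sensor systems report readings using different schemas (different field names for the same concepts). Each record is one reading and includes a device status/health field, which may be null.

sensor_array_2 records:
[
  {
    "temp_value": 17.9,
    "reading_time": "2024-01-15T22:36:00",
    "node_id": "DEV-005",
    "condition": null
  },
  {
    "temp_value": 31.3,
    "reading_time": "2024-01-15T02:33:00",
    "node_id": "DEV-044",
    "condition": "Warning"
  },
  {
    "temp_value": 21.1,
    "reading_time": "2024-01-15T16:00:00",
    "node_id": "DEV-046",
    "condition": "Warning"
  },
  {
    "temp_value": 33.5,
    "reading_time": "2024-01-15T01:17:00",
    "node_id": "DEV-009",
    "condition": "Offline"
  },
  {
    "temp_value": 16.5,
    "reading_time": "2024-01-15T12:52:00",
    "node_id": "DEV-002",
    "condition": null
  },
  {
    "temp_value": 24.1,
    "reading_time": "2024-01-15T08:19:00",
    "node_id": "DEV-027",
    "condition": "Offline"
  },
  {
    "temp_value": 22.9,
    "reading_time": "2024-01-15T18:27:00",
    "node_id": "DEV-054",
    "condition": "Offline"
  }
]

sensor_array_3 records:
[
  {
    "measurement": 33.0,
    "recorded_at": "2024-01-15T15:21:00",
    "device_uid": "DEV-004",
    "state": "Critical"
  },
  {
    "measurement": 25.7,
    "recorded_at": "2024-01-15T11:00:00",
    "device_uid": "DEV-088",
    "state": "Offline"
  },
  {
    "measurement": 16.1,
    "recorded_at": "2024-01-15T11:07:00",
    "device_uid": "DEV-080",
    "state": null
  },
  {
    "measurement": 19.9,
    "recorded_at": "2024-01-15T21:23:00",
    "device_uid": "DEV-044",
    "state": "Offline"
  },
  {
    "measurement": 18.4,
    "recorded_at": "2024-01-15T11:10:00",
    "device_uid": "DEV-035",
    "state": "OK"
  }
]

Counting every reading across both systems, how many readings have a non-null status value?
9

Schema mapping: "condition" (sensor_array_2) = "state" (sensor_array_3) = status

Non-null in sensor_array_2: 5
Non-null in sensor_array_3: 4

Total non-null: 5 + 4 = 9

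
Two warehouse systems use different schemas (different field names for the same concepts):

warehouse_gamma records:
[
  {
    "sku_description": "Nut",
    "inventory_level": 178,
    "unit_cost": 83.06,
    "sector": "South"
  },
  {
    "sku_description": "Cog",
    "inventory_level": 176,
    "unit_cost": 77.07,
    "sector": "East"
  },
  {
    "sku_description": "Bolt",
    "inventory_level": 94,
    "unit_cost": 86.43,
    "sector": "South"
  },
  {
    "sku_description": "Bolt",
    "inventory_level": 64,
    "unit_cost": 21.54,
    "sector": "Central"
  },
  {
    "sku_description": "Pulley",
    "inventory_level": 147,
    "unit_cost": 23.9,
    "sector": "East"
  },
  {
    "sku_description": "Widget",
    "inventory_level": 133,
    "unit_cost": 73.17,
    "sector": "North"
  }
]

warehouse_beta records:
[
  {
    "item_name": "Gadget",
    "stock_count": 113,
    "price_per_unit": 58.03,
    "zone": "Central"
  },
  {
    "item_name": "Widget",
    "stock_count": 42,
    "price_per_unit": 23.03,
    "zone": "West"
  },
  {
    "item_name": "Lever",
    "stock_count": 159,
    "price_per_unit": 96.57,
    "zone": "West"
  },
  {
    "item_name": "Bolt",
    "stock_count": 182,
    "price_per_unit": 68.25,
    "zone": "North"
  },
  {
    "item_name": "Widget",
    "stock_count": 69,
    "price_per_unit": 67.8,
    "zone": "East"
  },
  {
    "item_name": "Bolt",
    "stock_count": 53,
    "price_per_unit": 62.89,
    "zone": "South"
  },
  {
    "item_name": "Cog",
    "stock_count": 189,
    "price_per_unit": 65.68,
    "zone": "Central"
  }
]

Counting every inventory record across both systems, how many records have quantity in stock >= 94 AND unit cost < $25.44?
1

Schema mappings:
- "inventory_level" (warehouse_gamma) = "stock_count" (warehouse_beta) = quantity
- "unit_cost" (warehouse_gamma) = "price_per_unit" (warehouse_beta) = unit cost

Records meeting both conditions in warehouse_gamma: 1
Records meeting both conditions in warehouse_beta: 0

Total: 1 + 0 = 1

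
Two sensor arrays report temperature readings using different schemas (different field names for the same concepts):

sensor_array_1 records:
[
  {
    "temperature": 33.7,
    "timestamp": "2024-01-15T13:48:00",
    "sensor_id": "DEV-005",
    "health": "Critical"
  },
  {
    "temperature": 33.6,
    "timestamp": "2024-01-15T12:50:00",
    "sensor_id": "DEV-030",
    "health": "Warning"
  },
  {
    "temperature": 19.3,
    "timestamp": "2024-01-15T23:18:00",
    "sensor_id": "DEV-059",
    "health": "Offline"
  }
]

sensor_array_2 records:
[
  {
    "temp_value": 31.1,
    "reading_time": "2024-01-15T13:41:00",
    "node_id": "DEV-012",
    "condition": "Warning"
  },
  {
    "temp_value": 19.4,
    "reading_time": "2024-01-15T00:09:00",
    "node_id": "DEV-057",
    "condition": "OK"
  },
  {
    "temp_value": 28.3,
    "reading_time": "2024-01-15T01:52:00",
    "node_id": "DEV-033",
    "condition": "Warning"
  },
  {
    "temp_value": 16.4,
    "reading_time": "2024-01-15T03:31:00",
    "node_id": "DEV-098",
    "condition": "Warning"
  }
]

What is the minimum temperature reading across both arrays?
16.4

Schema mapping: "temperature" (sensor_array_1) = "temp_value" (sensor_array_2) = temperature reading

Minimum in sensor_array_1: 19.3
Minimum in sensor_array_2: 16.4

Overall minimum: min(19.3, 16.4) = 16.4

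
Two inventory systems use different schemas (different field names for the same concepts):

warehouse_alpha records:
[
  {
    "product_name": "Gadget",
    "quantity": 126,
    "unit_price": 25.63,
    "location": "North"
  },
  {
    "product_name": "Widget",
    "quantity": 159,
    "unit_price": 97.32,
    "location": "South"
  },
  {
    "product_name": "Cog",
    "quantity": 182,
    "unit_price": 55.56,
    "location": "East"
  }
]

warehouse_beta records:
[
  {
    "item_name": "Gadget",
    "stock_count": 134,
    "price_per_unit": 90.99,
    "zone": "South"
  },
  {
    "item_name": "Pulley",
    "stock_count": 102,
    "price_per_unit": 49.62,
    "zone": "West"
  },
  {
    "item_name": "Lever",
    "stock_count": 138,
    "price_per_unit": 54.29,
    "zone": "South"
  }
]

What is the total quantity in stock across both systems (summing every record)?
841

To reconcile these schemas, identify the field holding the quantity in stock in each system:
1. In warehouse_alpha it is "quantity"
2. In warehouse_beta it is "stock_count"

From warehouse_alpha: 126 + 159 + 182 = 467
From warehouse_beta: 134 + 102 + 138 = 374

Total: 467 + 374 = 841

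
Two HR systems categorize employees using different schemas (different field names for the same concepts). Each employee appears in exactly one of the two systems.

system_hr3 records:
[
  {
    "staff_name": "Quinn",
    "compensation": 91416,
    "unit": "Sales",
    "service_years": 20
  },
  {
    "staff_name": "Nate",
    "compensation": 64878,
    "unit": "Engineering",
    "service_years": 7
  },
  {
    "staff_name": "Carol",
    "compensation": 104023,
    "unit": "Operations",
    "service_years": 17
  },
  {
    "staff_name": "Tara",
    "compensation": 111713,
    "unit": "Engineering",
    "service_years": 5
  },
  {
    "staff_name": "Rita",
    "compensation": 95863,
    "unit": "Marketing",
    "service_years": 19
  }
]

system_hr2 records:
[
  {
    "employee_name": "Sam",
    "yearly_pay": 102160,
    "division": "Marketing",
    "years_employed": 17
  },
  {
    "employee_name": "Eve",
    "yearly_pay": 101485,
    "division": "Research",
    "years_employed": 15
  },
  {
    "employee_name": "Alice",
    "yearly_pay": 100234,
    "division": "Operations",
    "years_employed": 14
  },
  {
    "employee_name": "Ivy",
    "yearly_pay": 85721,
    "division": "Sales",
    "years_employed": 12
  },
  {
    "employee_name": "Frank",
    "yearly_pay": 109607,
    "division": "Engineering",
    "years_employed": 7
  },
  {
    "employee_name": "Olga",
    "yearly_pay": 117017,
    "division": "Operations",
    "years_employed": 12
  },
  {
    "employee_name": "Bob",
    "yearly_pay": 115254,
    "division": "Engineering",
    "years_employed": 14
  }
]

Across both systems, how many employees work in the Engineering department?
4

Schema mapping: "unit" (system_hr3) = "division" (system_hr2) = department

Engineering employees in system_hr3: 2
Engineering employees in system_hr2: 2

Total in Engineering: 2 + 2 = 4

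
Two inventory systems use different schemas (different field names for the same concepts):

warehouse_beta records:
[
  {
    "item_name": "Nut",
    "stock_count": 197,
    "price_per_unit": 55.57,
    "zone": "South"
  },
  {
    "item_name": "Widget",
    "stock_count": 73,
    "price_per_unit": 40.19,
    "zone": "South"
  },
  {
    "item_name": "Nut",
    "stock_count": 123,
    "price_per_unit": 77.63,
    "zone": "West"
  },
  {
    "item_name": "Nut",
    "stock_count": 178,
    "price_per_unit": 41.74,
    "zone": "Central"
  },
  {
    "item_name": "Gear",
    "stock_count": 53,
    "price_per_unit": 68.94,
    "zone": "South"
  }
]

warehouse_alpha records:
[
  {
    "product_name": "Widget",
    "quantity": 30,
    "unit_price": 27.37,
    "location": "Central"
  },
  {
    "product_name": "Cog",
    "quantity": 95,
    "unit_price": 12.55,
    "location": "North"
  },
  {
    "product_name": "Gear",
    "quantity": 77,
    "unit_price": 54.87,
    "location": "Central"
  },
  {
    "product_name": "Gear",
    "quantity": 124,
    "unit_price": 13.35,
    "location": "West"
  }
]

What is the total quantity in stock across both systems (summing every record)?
950

To reconcile these schemas, identify the field holding the quantity in stock in each system:
1. In warehouse_beta it is "stock_count"
2. In warehouse_alpha it is "quantity"

From warehouse_beta: 197 + 73 + 123 + 178 + 53 = 624
From warehouse_alpha: 30 + 95 + 77 + 124 = 326

Total: 624 + 326 = 950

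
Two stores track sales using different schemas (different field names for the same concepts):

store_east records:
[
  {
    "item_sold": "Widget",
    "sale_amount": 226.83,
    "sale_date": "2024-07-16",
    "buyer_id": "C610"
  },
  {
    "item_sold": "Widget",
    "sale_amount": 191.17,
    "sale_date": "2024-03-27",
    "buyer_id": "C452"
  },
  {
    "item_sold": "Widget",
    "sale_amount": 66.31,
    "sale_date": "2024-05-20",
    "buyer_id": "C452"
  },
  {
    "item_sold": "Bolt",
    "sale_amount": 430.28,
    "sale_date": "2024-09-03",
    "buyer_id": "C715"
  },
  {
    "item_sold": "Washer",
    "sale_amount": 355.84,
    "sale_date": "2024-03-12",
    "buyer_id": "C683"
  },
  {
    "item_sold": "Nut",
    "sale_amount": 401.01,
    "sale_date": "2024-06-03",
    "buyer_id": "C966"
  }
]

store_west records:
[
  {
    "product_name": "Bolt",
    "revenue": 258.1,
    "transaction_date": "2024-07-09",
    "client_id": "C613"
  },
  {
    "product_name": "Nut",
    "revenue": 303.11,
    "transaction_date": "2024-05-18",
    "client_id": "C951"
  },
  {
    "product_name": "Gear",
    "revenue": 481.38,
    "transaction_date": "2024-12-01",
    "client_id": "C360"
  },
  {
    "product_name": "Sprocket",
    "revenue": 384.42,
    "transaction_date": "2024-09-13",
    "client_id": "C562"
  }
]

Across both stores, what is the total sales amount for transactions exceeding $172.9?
3032.14

Schema mapping: "sale_amount" (store_east) = "revenue" (store_west) = sale amount

Sum of sales > $172.9 in store_east: 1605.13
Sum of sales > $172.9 in store_west: 1427.01

Total: 1605.13 + 1427.01 = 3032.14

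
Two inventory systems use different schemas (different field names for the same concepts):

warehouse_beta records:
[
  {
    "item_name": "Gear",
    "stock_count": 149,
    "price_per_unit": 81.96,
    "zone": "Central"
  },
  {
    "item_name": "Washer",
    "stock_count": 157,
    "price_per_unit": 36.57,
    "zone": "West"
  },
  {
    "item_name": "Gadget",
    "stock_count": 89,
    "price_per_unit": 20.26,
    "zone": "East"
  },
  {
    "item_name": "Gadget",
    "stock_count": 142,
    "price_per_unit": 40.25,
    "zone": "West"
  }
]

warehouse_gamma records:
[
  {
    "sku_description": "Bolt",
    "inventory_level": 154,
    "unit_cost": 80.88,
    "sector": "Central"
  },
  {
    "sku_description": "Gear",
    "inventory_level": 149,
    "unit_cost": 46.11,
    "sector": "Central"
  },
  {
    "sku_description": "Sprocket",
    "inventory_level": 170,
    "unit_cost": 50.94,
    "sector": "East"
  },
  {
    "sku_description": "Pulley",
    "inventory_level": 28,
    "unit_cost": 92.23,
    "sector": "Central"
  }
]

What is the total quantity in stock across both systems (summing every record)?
1038

To reconcile these schemas, identify the field holding the quantity in stock in each system:
1. In warehouse_beta it is "stock_count"
2. In warehouse_gamma it is "inventory_level"

From warehouse_beta: 149 + 157 + 89 + 142 = 537
From warehouse_gamma: 154 + 149 + 170 + 28 = 501

Total: 537 + 501 = 1038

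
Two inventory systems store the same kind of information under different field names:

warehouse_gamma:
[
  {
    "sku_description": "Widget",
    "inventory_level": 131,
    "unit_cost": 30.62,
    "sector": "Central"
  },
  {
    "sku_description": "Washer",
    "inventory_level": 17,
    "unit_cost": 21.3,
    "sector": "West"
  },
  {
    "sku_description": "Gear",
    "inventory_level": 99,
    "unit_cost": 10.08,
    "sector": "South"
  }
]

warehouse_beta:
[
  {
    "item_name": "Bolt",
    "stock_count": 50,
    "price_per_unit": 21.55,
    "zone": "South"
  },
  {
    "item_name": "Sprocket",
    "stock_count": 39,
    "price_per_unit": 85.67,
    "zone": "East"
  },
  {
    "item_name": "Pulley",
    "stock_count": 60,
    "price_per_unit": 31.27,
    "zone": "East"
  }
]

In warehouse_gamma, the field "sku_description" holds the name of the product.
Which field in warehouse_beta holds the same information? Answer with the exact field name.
item_name

In warehouse_gamma, "sku_description" holds the name of the product.
The fields in warehouse_beta are: "item_name", "stock_count", "price_per_unit", "zone".
"item_name" is the match: the name refers to the same concept and its values are product-name strings (e.g. 'Bolt', 'Pulley').
The other fields ("stock_count", "price_per_unit", "zone") hold different kinds of data.

So "sku_description" in warehouse_gamma corresponds to "item_name" in warehouse_beta.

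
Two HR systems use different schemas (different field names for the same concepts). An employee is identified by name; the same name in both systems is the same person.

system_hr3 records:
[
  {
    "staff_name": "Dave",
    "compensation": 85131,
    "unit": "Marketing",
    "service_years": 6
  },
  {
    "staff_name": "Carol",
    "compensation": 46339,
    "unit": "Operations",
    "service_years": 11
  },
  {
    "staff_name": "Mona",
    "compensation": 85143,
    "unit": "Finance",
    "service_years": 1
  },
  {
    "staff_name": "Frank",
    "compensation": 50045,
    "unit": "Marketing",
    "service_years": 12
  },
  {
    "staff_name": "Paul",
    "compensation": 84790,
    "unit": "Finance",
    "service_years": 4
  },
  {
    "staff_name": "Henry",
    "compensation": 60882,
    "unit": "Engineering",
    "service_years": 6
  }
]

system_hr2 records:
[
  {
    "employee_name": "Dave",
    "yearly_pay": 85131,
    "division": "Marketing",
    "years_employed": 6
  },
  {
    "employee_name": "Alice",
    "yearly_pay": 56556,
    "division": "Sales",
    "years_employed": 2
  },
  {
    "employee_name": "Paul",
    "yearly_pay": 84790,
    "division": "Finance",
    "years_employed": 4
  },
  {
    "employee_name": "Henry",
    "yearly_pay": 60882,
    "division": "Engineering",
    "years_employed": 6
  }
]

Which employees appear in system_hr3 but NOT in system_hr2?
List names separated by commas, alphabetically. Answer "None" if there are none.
Carol, Frank, Mona

Schema mapping: "staff_name" (system_hr3) = "employee_name" (system_hr2) = employee name

Names in system_hr3: ['Carol', 'Dave', 'Frank', 'Henry', 'Mona', 'Paul']
Names in system_hr2: ['Alice', 'Dave', 'Henry', 'Paul']

In system_hr3 but not system_hr2: ['Carol', 'Frank', 'Mona']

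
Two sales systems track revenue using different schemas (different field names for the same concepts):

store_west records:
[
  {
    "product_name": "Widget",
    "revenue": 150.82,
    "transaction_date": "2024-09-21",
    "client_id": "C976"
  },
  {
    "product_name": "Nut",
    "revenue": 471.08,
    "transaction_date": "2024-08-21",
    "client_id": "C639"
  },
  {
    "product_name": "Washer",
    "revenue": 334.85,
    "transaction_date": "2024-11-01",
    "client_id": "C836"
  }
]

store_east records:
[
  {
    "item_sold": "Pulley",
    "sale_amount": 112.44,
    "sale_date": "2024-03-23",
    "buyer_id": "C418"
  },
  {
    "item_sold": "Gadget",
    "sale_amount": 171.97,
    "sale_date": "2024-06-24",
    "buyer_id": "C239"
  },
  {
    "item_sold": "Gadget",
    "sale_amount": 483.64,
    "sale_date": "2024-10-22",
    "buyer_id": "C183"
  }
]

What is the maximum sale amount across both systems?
483.64

Reconcile: "revenue" (store_west) = "sale_amount" (store_east) = sale amount

Maximum in store_west: 471.08
Maximum in store_east: 483.64

Overall maximum: max(471.08, 483.64) = 483.64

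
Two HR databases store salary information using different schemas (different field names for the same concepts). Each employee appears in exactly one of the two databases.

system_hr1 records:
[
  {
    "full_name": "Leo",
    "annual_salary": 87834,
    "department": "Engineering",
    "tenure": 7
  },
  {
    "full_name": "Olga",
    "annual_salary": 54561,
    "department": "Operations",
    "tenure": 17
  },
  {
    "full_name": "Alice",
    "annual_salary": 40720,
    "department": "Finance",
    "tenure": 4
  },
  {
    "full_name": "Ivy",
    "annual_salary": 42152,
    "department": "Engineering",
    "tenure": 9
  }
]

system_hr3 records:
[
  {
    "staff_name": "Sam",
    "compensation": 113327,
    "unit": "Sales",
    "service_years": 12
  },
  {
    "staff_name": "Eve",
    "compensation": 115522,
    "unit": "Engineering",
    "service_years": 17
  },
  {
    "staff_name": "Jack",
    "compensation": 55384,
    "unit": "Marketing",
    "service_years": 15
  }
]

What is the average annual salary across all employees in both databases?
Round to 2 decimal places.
72785.71

Schema mapping: "annual_salary" (system_hr1) = "compensation" (system_hr3) = annual salary

All salaries: [87834, 54561, 40720, 42152, 113327, 115522, 55384]
Sum: 509500
Count: 7
Average: 509500 / 7 = 72785.71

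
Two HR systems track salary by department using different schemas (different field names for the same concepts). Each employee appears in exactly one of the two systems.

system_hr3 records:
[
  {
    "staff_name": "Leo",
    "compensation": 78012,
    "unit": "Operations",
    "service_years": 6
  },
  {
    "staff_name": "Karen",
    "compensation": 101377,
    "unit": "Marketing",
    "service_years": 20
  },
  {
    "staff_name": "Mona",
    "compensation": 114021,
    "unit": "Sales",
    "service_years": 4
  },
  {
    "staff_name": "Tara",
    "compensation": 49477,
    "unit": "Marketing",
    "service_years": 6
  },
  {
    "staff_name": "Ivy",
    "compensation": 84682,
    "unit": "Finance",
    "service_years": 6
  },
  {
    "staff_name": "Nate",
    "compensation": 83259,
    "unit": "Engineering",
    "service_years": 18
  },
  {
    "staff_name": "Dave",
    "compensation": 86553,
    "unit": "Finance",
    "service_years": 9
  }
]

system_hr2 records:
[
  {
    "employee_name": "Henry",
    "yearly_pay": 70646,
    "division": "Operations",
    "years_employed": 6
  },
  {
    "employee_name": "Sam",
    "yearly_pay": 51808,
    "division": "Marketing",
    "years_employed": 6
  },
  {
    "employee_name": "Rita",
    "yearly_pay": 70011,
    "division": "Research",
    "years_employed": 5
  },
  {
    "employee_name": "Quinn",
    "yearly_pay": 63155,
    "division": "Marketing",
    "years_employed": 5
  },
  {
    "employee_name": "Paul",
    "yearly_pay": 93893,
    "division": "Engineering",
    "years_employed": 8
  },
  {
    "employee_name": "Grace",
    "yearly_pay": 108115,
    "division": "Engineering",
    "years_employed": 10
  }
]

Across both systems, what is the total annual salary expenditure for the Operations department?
148658

Schema mappings:
- "unit" (system_hr3) = "division" (system_hr2) = department
- "compensation" (system_hr3) = "yearly_pay" (system_hr2) = salary

Operations salaries from system_hr3: 78012
Operations salaries from system_hr2: 70646

Total: 78012 + 70646 = 148658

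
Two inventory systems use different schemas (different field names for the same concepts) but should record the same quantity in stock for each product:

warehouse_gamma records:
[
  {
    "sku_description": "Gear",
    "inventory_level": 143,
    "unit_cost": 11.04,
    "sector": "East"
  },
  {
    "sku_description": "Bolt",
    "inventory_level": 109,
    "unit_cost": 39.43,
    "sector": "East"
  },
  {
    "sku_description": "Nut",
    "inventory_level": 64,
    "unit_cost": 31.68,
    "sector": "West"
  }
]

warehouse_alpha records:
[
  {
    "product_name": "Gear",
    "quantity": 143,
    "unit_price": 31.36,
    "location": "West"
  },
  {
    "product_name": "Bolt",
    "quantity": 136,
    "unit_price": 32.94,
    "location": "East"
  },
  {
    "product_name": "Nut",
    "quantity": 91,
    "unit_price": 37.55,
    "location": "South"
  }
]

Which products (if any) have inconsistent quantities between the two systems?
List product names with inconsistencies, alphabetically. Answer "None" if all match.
Bolt, Nut

Schema mappings:
- "sku_description" (warehouse_gamma) = "product_name" (warehouse_alpha) = product name
- "inventory_level" (warehouse_gamma) = "quantity" (warehouse_alpha) = quantity

Comparison:
  Gear: 143 vs 143 - MATCH
  Bolt: 109 vs 136 - MISMATCH
  Nut: 64 vs 91 - MISMATCH

Products with inconsistencies: Bolt, Nut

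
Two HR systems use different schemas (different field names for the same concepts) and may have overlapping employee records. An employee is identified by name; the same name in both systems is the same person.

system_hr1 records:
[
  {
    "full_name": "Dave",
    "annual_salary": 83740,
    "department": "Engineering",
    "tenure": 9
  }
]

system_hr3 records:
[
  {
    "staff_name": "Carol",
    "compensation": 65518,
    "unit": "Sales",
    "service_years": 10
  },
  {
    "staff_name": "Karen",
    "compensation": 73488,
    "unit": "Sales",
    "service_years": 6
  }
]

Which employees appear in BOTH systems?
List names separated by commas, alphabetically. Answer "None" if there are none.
None

Schema mapping: "full_name" (system_hr1) = "staff_name" (system_hr3) = employee name

Names in system_hr1: ['Dave']
Names in system_hr3: ['Carol', 'Karen']

Intersection: None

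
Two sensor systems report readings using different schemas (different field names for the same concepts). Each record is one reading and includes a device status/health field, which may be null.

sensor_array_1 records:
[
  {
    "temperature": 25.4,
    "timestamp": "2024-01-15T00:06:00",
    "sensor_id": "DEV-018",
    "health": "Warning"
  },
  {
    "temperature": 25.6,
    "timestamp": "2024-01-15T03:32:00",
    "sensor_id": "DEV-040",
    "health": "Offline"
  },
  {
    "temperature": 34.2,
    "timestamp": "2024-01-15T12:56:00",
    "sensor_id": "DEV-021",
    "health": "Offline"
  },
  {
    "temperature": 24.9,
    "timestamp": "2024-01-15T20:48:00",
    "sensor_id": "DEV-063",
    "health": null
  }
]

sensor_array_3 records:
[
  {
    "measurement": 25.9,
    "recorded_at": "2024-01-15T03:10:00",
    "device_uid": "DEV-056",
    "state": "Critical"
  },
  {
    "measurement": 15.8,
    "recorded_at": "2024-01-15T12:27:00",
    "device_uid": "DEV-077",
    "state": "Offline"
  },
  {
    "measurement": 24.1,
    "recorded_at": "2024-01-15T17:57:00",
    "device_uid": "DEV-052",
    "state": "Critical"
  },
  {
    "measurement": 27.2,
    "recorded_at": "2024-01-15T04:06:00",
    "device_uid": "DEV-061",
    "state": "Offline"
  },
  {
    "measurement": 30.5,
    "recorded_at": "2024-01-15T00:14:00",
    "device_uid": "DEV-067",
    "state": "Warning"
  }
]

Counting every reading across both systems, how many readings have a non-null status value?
8

Schema mapping: "health" (sensor_array_1) = "state" (sensor_array_3) = status

Non-null in sensor_array_1: 3
Non-null in sensor_array_3: 5

Total non-null: 3 + 5 = 8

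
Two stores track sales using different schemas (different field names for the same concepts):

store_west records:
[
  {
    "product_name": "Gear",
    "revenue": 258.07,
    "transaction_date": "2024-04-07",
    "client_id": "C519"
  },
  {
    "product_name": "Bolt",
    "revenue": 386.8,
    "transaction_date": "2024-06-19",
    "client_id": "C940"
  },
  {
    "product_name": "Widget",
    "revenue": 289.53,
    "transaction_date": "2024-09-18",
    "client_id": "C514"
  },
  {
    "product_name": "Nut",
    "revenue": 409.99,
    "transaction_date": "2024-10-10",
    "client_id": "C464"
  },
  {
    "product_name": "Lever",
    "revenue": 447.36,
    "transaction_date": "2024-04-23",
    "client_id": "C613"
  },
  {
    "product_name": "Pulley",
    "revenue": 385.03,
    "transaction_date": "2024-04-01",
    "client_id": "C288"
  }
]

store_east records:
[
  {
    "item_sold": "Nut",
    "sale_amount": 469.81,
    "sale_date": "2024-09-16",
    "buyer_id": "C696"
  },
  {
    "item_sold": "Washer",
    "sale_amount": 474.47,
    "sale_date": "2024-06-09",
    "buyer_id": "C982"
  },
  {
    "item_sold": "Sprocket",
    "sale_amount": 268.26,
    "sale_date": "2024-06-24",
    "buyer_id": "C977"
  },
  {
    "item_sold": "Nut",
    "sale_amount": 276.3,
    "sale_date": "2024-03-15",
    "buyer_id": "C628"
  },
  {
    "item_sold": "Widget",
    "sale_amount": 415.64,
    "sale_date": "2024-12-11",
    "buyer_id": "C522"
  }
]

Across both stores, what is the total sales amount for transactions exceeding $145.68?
4081.26

Schema mapping: "revenue" (store_west) = "sale_amount" (store_east) = sale amount

Sum of sales > $145.68 in store_west: 2176.78
Sum of sales > $145.68 in store_east: 1904.48

Total: 2176.78 + 1904.48 = 4081.26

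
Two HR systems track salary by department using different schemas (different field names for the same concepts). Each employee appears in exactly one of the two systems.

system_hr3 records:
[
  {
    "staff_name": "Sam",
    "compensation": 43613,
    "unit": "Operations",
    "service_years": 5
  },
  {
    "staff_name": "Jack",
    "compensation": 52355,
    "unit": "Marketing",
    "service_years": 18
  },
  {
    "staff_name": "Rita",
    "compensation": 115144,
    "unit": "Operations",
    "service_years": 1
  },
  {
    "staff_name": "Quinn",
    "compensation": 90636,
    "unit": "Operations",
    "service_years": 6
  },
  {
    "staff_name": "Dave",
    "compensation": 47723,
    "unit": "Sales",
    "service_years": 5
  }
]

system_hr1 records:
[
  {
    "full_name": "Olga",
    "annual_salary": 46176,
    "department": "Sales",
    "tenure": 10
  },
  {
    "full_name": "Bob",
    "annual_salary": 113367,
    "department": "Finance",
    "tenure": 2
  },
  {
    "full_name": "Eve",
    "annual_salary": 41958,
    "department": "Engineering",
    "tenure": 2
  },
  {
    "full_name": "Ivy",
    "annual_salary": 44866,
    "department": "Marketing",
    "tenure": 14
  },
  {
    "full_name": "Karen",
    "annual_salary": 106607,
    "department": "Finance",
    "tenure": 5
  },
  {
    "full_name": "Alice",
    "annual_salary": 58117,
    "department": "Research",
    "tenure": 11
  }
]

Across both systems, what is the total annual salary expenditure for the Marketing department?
97221

Schema mappings:
- "unit" (system_hr3) = "department" (system_hr1) = department
- "compensation" (system_hr3) = "annual_salary" (system_hr1) = salary

Marketing salaries from system_hr3: 52355
Marketing salaries from system_hr1: 44866

Total: 52355 + 44866 = 97221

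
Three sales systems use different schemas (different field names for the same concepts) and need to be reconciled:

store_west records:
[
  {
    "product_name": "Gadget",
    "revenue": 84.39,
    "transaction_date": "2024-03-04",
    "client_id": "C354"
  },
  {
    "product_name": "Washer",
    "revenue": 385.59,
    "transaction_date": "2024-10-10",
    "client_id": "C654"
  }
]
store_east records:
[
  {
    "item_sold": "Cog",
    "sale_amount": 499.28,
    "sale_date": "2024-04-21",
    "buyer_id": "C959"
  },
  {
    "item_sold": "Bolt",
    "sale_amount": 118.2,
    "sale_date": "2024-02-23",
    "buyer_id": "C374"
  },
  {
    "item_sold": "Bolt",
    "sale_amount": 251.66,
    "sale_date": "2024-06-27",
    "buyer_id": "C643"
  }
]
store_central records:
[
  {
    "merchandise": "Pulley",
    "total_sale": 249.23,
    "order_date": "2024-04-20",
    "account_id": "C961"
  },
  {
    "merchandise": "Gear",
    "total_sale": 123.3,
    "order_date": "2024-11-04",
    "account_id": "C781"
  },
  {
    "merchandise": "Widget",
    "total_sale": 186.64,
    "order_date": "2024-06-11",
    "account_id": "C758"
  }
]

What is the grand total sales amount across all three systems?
1898.29

Schema reconciliation - all amount fields map to sale amount:

store_west (revenue): 469.98
store_east (sale_amount): 869.14
store_central (total_sale): 559.17

Grand total: 1898.29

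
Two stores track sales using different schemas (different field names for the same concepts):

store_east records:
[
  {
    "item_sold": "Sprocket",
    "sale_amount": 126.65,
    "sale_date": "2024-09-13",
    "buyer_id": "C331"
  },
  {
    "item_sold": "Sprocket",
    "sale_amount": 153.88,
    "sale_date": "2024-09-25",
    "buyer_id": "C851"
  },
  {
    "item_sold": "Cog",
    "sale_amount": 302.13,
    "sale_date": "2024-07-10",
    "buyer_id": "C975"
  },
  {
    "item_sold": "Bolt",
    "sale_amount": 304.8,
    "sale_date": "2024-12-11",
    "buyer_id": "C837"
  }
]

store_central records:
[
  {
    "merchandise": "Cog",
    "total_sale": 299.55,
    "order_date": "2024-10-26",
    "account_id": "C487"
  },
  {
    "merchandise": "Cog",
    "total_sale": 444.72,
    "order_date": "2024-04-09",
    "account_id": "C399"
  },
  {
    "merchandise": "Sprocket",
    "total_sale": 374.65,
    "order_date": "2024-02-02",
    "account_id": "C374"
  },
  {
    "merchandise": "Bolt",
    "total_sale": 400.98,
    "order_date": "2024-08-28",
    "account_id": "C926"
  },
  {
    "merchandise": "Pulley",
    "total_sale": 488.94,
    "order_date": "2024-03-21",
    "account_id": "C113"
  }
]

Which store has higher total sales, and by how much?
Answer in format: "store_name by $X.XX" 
store_central by $1121.38

Schema mapping: "sale_amount" (store_east) = "total_sale" (store_central) = sale amount

Total for store_east: 887.46
Total for store_central: 2008.84

Difference: |887.46 - 2008.84| = 1121.38
store_central has higher sales by $1121.38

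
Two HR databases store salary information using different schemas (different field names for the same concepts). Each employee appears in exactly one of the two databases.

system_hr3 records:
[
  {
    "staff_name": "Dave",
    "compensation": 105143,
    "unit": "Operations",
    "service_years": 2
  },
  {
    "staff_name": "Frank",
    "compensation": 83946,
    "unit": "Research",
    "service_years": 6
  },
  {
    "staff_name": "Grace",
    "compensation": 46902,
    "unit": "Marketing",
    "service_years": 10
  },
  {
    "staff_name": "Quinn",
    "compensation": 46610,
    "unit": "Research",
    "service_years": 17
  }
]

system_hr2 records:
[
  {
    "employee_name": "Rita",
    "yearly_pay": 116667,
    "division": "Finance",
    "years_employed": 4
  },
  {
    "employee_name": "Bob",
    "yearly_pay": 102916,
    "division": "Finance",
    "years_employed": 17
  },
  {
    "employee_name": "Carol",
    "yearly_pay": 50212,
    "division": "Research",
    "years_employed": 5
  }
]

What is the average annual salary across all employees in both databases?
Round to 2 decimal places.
78913.71

Schema mapping: "compensation" (system_hr3) = "yearly_pay" (system_hr2) = annual salary

All salaries: [105143, 83946, 46902, 46610, 116667, 102916, 50212]
Sum: 552396
Count: 7
Average: 552396 / 7 = 78913.71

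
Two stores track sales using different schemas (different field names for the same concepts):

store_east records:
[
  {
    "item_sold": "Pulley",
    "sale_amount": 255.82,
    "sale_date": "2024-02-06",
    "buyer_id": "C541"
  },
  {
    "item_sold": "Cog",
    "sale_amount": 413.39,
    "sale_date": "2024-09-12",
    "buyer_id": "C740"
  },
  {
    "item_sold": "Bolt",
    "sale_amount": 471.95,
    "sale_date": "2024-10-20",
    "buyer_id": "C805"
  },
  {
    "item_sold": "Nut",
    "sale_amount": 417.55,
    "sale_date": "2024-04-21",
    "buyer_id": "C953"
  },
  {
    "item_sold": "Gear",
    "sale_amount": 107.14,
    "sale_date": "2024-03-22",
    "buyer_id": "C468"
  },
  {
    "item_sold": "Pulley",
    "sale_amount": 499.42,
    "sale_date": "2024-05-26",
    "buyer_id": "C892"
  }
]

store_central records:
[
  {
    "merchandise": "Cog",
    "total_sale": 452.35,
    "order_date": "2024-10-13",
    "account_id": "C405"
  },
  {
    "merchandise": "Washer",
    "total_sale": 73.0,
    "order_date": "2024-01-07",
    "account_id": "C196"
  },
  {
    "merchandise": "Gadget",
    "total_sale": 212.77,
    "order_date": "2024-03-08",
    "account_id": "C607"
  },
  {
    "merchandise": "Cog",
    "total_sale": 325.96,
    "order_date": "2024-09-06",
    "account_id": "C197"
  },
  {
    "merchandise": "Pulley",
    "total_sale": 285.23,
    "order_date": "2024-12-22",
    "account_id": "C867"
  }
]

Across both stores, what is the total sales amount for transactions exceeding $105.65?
3441.58

Schema mapping: "sale_amount" (store_east) = "total_sale" (store_central) = sale amount

Sum of sales > $105.65 in store_east: 2165.27
Sum of sales > $105.65 in store_central: 1276.31

Total: 2165.27 + 1276.31 = 3441.58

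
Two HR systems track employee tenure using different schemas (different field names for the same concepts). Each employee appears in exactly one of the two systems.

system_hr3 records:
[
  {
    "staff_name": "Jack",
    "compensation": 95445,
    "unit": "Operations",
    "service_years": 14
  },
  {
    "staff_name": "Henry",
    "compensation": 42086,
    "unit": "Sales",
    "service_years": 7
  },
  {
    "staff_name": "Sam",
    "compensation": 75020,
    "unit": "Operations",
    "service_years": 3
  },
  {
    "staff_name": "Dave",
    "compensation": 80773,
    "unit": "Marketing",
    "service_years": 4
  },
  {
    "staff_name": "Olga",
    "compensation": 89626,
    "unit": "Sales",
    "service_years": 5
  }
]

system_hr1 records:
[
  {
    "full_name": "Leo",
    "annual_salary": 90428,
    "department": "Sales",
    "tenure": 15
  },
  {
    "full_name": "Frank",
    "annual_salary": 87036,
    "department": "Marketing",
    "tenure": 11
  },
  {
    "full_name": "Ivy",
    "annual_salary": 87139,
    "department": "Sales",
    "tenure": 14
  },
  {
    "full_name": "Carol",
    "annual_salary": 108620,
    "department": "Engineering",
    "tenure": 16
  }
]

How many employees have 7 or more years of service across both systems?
6

Reconcile schemas: "service_years" (system_hr3) = "tenure" (system_hr1) = years of service

From system_hr3: 2 employees with >= 7 years
From system_hr1: 4 employees with >= 7 years

Total: 2 + 4 = 6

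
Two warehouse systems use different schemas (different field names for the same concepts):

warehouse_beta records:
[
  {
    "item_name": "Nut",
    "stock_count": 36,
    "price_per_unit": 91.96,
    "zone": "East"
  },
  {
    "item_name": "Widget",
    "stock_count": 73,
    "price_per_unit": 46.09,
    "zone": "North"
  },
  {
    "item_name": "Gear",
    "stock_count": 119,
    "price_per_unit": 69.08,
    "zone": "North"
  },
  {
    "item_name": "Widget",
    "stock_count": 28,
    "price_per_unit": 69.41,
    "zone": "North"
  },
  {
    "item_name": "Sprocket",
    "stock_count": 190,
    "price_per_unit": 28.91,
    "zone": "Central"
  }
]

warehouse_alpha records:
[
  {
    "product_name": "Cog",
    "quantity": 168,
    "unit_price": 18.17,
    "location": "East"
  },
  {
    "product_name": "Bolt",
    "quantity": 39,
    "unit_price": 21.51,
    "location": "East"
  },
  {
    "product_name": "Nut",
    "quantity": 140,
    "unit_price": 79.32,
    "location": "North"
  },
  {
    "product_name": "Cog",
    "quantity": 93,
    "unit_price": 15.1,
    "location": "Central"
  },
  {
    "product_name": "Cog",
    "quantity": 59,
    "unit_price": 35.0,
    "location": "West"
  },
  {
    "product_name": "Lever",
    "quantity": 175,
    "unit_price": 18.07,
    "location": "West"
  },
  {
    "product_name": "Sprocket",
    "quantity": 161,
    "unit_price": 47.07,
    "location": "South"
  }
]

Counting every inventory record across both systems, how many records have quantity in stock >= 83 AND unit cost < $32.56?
4

Schema mappings:
- "stock_count" (warehouse_beta) = "quantity" (warehouse_alpha) = quantity
- "price_per_unit" (warehouse_beta) = "unit_price" (warehouse_alpha) = unit cost

Records meeting both conditions in warehouse_beta: 1
Records meeting both conditions in warehouse_alpha: 3

Total: 1 + 3 = 4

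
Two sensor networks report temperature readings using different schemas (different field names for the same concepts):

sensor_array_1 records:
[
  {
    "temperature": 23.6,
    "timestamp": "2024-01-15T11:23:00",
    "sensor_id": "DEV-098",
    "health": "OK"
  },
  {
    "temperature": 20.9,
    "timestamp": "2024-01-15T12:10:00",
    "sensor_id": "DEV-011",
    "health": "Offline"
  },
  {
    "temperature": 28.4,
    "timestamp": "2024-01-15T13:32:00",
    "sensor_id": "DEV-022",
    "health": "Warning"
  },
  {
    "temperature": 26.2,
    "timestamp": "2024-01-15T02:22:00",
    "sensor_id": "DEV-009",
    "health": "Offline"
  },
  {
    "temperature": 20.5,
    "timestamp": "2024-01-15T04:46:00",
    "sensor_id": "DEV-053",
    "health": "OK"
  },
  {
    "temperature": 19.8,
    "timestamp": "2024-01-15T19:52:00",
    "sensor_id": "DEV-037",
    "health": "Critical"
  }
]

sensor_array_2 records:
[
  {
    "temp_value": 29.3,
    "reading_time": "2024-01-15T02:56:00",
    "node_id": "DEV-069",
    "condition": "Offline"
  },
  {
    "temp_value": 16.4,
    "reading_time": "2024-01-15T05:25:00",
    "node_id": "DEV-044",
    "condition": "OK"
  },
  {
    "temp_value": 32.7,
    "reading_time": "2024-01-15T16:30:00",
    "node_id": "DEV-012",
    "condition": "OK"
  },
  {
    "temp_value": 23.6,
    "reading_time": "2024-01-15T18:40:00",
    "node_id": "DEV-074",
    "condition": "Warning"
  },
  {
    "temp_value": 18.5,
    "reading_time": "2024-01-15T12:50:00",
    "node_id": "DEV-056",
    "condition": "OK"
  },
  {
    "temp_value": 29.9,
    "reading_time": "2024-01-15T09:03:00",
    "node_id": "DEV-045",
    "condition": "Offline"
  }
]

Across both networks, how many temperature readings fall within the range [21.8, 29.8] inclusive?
5

Schema mapping: "temperature" (sensor_array_1) = "temp_value" (sensor_array_2) = temperature

Readings in [21.8, 29.8] from sensor_array_1: 3
Readings in [21.8, 29.8] from sensor_array_2: 2

Total count: 3 + 2 = 5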